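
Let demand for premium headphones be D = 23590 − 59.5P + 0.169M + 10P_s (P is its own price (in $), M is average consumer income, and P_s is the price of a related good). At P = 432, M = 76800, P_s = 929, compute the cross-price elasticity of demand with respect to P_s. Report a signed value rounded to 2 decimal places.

At the given values, D = 23590 − 59.5(432) + 0.169(76800) + 10(929) = 20155.2.
∂D/∂P_s = 10.
E = (10) × (929/20155.2) = 0.4609…

0.46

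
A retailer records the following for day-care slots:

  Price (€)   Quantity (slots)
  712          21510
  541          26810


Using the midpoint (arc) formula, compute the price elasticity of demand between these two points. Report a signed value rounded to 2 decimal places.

%ΔQ = (26810 − 21510) / [(21510 + 26810)/2] = 5300/24160 = 0.219370…
%ΔP = (541 − 712) / [(712 + 541)/2] = -171/626.5 = -0.272944…
Arc Ed = %ΔQ / %ΔP = (5300/24160) / (-171/626.5) = -0.8037…

-0.80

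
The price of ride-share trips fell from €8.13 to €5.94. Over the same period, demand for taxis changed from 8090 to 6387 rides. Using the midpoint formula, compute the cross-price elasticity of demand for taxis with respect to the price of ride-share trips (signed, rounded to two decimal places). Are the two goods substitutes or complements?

0.76; substitutes

%ΔQ_{taxis} = (6387 − 8090)/avg = -1703/7238.5 = -0.235269…
%ΔP_{ride-share trips} = (5.94 − 8.13)/avg = -2.19/7.035 = -0.311300…
E_cross = (-1703/7238.5) / (-2.19/7.035) = 0.7557…
E_cross > 0 ⇒ the goods are substitutes.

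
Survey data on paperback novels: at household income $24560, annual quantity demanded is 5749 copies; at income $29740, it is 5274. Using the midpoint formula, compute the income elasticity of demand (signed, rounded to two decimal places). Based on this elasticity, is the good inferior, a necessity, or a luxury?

%ΔQ = (5274 − 5749)/[( 5749 + 5274)/2] = -475/5511.5 = -0.086183…
%ΔIncome = (29740 − 24560)/[( 24560 + 29740)/2] = 5180/27150 = 0.190791…
E_income = (-475/5511.5) / (5180/27150) = -0.4517…
E_income < 0 ⇒ inferior good.

-0.45; inferior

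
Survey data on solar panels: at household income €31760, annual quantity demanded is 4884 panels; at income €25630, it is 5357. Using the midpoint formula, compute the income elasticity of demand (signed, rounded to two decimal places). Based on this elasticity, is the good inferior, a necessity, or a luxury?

-0.43; inferior

%ΔQ = (5357 − 4884)/[( 4884 + 5357)/2] = 473/5120.5 = 0.092373…
%ΔIncome = (25630 − 31760)/[( 31760 + 25630)/2] = -6130/28695 = -0.213626…
E_income = (473/5120.5) / (-6130/28695) = -0.4324…
E_income < 0 ⇒ inferior good.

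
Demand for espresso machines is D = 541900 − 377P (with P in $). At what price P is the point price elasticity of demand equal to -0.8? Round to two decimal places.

Ed = −377P/(541900 − 377P). Set this equal to -0.8:
377P = 0.8·(541900 − 377P) ⇒ 377P(1 + 0.8) = 0.8·541900
P = 0.8·541900 / (377·1.8) = 638.8446…

638.84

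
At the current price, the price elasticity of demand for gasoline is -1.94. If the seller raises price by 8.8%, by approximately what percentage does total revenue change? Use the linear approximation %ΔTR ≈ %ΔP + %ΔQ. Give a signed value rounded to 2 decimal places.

%ΔQ ≈ Ed × %ΔP = (-1.94) × (+8.8%) = -17.0720%
%ΔTR ≈ %ΔP + %ΔQ = (+8.8%) + (-17.0720%) = -8.2720%

-8.27%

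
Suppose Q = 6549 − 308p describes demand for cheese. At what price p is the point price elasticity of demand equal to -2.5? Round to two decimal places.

15.19

Ed = −308p/(6549 − 308p). Set this equal to -2.5:
308p = 2.5·(6549 − 308p) ⇒ 308p(1 + 2.5) = 2.5·6549
p = 2.5·6549 / (308·3.5) = 15.1878…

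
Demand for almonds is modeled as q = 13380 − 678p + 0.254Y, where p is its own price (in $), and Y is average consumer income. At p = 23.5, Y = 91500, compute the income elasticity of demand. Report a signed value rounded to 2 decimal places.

At the given values, q = 13380 − 678(23.5) + 0.254(91500) = 20688.
∂q/∂Y = 0.254.
E = (0.254) × (91500/20688) = 1.1234…

1.12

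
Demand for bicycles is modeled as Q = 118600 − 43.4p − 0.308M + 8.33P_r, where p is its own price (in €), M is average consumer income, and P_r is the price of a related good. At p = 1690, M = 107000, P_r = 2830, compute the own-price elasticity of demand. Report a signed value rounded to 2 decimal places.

-2.04

At the given values, Q = 118600 − 43.4(1690) − 0.308(107000) + 8.33(2830) = 35871.9.
∂Q/∂p = −43.4.
E = (-43.4) × (1690/35871.9) = -2.0446…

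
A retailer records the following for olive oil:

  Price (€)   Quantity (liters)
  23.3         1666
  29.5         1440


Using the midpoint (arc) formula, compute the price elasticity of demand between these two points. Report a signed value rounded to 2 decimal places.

%ΔQ = (1440 − 1666) / [(1666 + 1440)/2] = -226/1553 = -0.145524…
%ΔP = (29.5 − 23.3) / [(23.3 + 29.5)/2] = 6.2/26.4 = 0.234848…
Arc Ed = %ΔQ / %ΔP = (-226/1553) / (6.2/26.4) = -0.6196…

-0.62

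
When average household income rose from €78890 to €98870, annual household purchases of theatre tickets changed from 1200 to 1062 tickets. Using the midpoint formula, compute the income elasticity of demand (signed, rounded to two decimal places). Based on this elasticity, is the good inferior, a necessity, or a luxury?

%ΔQ = (1062 − 1200)/[( 1200 + 1062)/2] = -138/1131 = -0.122015…
%ΔIncome = (98870 − 78890)/[( 78890 + 98870)/2] = 19980/88880 = 0.224797…
E_income = (-138/1131) / (19980/88880) = -0.5427…
E_income < 0 ⇒ inferior good.

-0.54; inferior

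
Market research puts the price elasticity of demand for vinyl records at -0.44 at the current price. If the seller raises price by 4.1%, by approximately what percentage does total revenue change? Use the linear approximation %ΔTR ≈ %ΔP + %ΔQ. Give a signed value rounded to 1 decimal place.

%ΔQ ≈ Ed × %ΔP = (-0.44) × (+4.1%) = -1.8040%
%ΔTR ≈ %ΔP + %ΔQ = (+4.1%) + (-1.8040%) = +2.2960%

+2.3%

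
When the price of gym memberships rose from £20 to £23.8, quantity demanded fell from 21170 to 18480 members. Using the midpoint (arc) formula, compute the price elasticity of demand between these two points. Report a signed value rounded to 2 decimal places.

%ΔQ = (18480 − 21170) / [(21170 + 18480)/2] = -2690/19825 = -0.135687…
%ΔP = (23.8 − 20) / [(20 + 23.8)/2] = 3.8/21.9 = 0.173515…
Arc Ed = %ΔQ / %ΔP = (-2690/19825) / (3.8/21.9) = -0.7819…

-0.78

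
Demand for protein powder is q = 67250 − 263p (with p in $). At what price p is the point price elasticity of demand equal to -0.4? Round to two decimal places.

Ed = −263p/(67250 − 263p). Set this equal to -0.4:
263p = 0.4·(67250 − 263p) ⇒ 263p(1 + 0.4) = 0.4·67250
p = 0.4·67250 / (263·1.4) = 73.0581…

73.06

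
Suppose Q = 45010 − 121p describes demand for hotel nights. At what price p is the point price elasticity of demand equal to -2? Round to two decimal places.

Ed = −121p/(45010 − 121p). Set this equal to -2:
121p = 2·(45010 − 121p) ⇒ 121p(1 + 2) = 2·45010
p = 2·45010 / (121·3) = 247.9889…

247.99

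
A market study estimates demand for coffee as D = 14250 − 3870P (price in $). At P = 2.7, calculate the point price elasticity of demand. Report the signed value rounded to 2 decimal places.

-2.75

dD/dP = −3870. At P = 2.7, D = 14250 − 3870(2.7) = 3801.
Ed = (dD/dP)·(P/D) = −3870 × (2.7/3801) = -2.7490…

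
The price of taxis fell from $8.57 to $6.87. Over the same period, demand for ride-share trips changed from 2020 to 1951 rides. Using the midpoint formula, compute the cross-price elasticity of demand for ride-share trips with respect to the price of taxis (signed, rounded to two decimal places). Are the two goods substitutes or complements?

%ΔQ_{ride-share trips} = (1951 − 2020)/avg = -69/1985.5 = -0.034751…
%ΔP_{taxis} = (6.87 − 8.57)/avg = -1.7/7.72 = -0.220207…
E_cross = (-69/1985.5) / (-1.7/7.72) = 0.1578…
E_cross > 0 ⇒ the goods are substitutes.

0.16; substitutes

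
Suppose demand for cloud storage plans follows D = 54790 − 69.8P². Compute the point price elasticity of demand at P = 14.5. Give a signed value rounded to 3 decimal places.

-0.732

dD/dP = −2·69.8·P = -2024.2. At P = 14.5, D = 40114.55.
Ed = (dD/dP)·(P/D) = (-2024.2) × (14.5/40114.55) = -0.73167…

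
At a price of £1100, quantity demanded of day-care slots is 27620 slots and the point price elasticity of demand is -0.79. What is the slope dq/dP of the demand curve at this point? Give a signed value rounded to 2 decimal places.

-19.84

Ed = (dq/dP)·(P/q) ⇒ dq/dP = Ed·q/P = (-0.79)·27620/1100 = -19.8361…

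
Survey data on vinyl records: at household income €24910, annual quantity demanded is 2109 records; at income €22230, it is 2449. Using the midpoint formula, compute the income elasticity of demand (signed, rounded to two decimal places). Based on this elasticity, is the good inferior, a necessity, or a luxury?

-1.31; inferior

%ΔQ = (2449 − 2109)/[( 2109 + 2449)/2] = 340/2279 = 0.149188…
%ΔIncome = (22230 − 24910)/[( 24910 + 22230)/2] = -2680/23570 = -0.113703…
E_income = (340/2279) / (-2680/23570) = -1.3120…
E_income < 0 ⇒ inferior good.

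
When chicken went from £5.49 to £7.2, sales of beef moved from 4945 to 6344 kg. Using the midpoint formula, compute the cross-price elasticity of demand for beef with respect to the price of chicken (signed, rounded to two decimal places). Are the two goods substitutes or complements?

0.92; substitutes

%ΔQ_{beef} = (6344 − 4945)/avg = 1399/5644.5 = 0.247851…
%ΔP_{chicken} = (7.2 − 5.49)/avg = 1.71/6.345 = 0.269503…
E_cross = (1399/5644.5) / (1.71/6.345) = 0.9196…
E_cross > 0 ⇒ the goods are substitutes.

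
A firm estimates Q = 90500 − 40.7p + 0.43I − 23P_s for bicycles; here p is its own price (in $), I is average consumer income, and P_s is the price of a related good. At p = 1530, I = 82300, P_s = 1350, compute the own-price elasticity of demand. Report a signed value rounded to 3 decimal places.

At the given values, Q = 90500 − 40.7(1530) + 0.43(82300) − 23(1350) = 32568.
∂Q/∂p = −40.7.
E = (-40.7) × (1530/32568) = -1.91203…

-1.912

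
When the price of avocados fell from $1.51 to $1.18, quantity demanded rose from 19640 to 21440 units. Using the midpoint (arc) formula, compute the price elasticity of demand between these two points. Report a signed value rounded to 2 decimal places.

%ΔQ = (21440 − 19640) / [(19640 + 21440)/2] = 1800/20540 = 0.087633…
%ΔP = (1.18 − 1.51) / [(1.51 + 1.18)/2] = -0.33/1.345 = -0.245353…
Arc Ed = %ΔQ / %ΔP = (1800/20540) / (-0.33/1.345) = -0.3571…

-0.36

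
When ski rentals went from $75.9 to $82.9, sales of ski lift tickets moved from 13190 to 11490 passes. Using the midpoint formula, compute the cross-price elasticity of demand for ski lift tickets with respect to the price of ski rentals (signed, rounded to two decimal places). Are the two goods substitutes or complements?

-1.56; complements

%ΔQ_{ski lift tickets} = (11490 − 13190)/avg = -1700/12340 = -0.137763…
%ΔP_{ski rentals} = (82.9 − 75.9)/avg = 7/79.4 = 0.088161…
E_cross = (-1700/12340) / (7/79.4) = -1.5626…
E_cross < 0 ⇒ the goods are complements.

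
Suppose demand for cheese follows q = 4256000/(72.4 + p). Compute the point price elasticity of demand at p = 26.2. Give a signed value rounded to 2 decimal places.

-0.27

dq/dp = −4256000/(72.4 + p)² = -437.772. At p = 26.2, q = 43164.3.
Ed = (dq/dp)·(p/q) = (-437.772) × (26.2/43164.3) = -0.2657…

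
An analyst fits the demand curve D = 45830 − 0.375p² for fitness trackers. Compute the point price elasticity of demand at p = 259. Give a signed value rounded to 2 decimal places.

-2.43

dD/dp = −2·0.375·p = -194.25. At p = 259, D = 20674.625.
Ed = (dD/dp)·(p/D) = (-194.25) × (259/20674.625) = -2.4334…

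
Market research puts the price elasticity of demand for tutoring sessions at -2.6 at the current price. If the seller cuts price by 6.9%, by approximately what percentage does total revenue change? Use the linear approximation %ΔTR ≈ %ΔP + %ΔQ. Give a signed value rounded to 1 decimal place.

+11.0%

%ΔQ ≈ Ed × %ΔP = (-2.6) × (-6.9%) = +17.9400%
%ΔTR ≈ %ΔP + %ΔQ = (-6.9%) + (+17.9400%) = +11.0400%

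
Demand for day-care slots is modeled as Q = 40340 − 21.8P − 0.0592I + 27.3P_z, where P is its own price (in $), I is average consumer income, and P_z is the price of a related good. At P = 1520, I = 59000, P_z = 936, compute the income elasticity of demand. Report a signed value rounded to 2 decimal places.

-0.12

At the given values, Q = 40340 − 21.8(1520) − 0.0592(59000) + 27.3(936) = 29264.
∂Q/∂I = -0.0592.
E = (-0.0592) × (59000/29264) = -0.1193…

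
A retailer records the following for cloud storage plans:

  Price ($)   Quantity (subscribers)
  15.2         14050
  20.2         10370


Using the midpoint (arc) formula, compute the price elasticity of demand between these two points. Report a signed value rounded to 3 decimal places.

-1.067

%ΔQ = (10370 − 14050) / [(14050 + 10370)/2] = -3680/12210 = -0.301392…
%ΔP = (20.2 − 15.2) / [(15.2 + 20.2)/2] = 5/17.7 = 0.282485…
Arc Ed = %ΔQ / %ΔP = (-3680/12210) / (5/17.7) = -1.06692…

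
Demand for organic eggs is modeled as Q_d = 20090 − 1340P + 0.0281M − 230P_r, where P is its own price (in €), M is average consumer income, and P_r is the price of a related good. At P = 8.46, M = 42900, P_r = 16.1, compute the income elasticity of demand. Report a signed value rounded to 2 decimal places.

0.19

At the given values, Q_d = 20090 − 1340(8.46) + 0.0281(42900) − 230(16.1) = 6256.09.
∂Q_d/∂M = 0.0281.
E = (0.0281) × (42900/6256.09) = 0.1926…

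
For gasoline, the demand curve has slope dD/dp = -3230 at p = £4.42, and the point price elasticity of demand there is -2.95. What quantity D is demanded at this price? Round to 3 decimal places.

Ed = (dD/dp)·(p/D) ⇒ D = (dD/dp)·p/Ed = (-3230)·4.42/(-2.95) = 4839.52542…

4839.525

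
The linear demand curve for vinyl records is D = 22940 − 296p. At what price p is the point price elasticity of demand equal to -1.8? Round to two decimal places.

Ed = −296p/(22940 − 296p). Set this equal to -1.8:
296p = 1.8·(22940 − 296p) ⇒ 296p(1 + 1.8) = 1.8·22940
p = 1.8·22940 / (296·2.8) = 49.8214…

49.82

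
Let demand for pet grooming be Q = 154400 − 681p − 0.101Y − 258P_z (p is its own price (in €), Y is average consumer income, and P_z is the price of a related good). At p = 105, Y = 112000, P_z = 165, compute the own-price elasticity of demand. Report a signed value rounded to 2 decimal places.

-2.46

At the given values, Q = 154400 − 681(105) − 0.101(112000) − 258(165) = 29013.
∂Q/∂p = −681.
E = (-681) × (105/29013) = -2.4645…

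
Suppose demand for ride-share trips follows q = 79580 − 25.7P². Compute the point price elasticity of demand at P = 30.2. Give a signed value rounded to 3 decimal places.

-0.835

dq/dP = −2·25.7·P = -1552.28. At P = 30.2, q = 56140.572.
Ed = (dq/dP)·(P/q) = (-1552.28) × (30.2/56140.572) = -0.83502…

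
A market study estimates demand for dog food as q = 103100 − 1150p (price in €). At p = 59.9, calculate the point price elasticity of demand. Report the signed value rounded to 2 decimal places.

-2.01

dq/dp = −1150. At p = 59.9, q = 103100 − 1150(59.9) = 34215.
Ed = (dq/dp)·(p/q) = −1150 × (59.9/34215) = -2.0132…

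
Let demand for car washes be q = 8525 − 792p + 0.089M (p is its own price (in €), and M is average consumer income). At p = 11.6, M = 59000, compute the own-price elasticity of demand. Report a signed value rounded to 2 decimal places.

At the given values, q = 8525 − 792(11.6) + 0.089(59000) = 4588.8.
∂q/∂p = −792.
E = (-792) × (11.6/4588.8) = -2.0020…

-2.00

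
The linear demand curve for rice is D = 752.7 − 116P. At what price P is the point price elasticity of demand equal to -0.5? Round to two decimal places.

Ed = −116P/(752.7 − 116P). Set this equal to -0.5:
116P = 0.5·(752.7 − 116P) ⇒ 116P(1 + 0.5) = 0.5·752.7
P = 0.5·752.7 / (116·1.5) = 2.1629…

2.16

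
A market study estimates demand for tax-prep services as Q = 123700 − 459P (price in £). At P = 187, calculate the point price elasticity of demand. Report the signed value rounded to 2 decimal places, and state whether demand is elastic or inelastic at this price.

dQ/dP = −459. At P = 187, Q = 123700 − 459(187) = 37867.
Ed = (dQ/dP)·(P/Q) = −459 × (187/37867) = -2.2666…
|Ed| = 2.27 > 1, so demand is elastic.

-2.27; elastic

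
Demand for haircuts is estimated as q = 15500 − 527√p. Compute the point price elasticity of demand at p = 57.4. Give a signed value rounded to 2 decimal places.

-0.17

dq/dp = −527/(2√p) = -34.7796. At p = 57.4, q = 11507.3.
Ed = (dq/dp)·(p/q) = (-34.7796) × (57.4/11507.3) = -0.1734…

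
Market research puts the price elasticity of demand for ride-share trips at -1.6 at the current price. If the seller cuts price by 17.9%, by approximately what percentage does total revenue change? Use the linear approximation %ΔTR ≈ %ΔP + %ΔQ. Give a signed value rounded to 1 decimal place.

%ΔQ ≈ Ed × %ΔP = (-1.6) × (-17.9%) = +28.6400%
%ΔTR ≈ %ΔP + %ΔQ = (-17.9%) + (+28.6400%) = +10.7400%

+10.7%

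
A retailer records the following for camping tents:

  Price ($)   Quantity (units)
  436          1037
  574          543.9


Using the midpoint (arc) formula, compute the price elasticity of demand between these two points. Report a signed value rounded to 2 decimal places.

%ΔQ = (543.9 − 1037) / [(1037 + 543.9)/2] = -493.1/790.45 = -0.623821…
%ΔP = (574 − 436) / [(436 + 574)/2] = 138/505 = 0.273267…
Arc Ed = %ΔQ / %ΔP = (-493.1/790.45) / (138/505) = -2.2828…

-2.28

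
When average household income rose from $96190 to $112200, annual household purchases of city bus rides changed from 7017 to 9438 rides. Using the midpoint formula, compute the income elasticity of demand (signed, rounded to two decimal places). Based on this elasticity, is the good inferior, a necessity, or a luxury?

1.92; luxury

%ΔQ = (9438 − 7017)/[( 7017 + 9438)/2] = 2421/8227.5 = 0.294257…
%ΔIncome = (112200 − 96190)/[( 96190 + 112200)/2] = 16010/104195 = 0.153654…
E_income = (2421/8227.5) / (16010/104195) = 1.9150…
E_income > 1 ⇒ normal good, luxury.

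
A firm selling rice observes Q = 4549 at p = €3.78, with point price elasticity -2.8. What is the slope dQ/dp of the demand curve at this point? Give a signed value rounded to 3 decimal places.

Ed = (dQ/dp)·(p/Q) ⇒ dQ/dp = Ed·Q/p = (-2.8)·4549/3.78 = -3369.62962…

-3369.630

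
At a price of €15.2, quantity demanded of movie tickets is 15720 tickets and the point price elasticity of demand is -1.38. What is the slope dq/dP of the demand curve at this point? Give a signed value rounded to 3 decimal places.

-1427.211

Ed = (dq/dP)·(P/q) ⇒ dq/dP = Ed·q/P = (-1.38)·15720/15.2 = -1427.21052…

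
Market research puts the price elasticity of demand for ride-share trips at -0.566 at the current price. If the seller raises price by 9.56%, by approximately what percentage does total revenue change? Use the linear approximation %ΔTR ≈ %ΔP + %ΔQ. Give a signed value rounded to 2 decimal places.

%ΔQ ≈ Ed × %ΔP = (-0.566) × (+9.56%) = -5.4110%
%ΔTR ≈ %ΔP + %ΔQ = (+9.56%) + (-5.4110%) = +4.1490%

+4.15%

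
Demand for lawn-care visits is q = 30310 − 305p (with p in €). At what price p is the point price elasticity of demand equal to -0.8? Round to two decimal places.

Ed = −305p/(30310 − 305p). Set this equal to -0.8:
305p = 0.8·(30310 − 305p) ⇒ 305p(1 + 0.8) = 0.8·30310
p = 0.8·30310 / (305·1.8) = 44.1675…

44.17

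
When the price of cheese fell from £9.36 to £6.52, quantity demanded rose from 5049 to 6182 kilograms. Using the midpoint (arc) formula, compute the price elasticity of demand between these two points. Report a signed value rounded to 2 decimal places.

-0.56

%ΔQ = (6182 − 5049) / [(5049 + 6182)/2] = 1133/5615.5 = 0.201762…
%ΔP = (6.52 − 9.36) / [(9.36 + 6.52)/2] = -2.84/7.94 = -0.357682…
Arc Ed = %ΔQ / %ΔP = (1133/5615.5) / (-2.84/7.94) = -0.5640…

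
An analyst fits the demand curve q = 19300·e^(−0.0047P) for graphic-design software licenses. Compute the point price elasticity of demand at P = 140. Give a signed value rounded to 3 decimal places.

dq/dP = −0.0047·q = -46.9774. At P = 140, q = 9995.2.
Ed = (dq/dP)·(P/q) = (-46.9774) × (140/9995.2) = -0.658

-0.658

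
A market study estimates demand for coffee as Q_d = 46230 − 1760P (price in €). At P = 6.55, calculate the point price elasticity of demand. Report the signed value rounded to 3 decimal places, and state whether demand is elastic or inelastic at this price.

dQ_d/dP = −1760. At P = 6.55, Q_d = 46230 − 1760(6.55) = 34702.
Ed = (dQ_d/dP)·(P/Q_d) = −1760 × (6.55/34702) = -0.33219…
|Ed| = 0.332 < 1, so demand is inelastic.

-0.332; inelastic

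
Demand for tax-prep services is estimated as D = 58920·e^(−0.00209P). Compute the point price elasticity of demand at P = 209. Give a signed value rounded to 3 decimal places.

dD/dP = −0.00209·D = -79.5618. At P = 209, D = 38067.9.
Ed = (dD/dP)·(P/D) = (-79.5618) × (209/38067.9) = -0.43681

-0.437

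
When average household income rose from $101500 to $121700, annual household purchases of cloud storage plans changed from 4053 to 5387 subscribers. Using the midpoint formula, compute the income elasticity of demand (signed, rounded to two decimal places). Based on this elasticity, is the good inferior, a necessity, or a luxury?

1.56; luxury

%ΔQ = (5387 − 4053)/[( 4053 + 5387)/2] = 1334/4720 = 0.282627…
%ΔIncome = (121700 − 101500)/[( 101500 + 121700)/2] = 20200/111600 = 0.181003…
E_income = (1334/4720) / (20200/111600) = 1.5614…
E_income > 1 ⇒ normal good, luxury.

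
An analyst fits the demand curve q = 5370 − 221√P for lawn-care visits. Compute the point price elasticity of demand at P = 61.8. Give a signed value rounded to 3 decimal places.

-0.239

dq/dP = −221/(2√P) = -14.0562. At P = 61.8, q = 3632.65.
Ed = (dq/dP)·(P/q) = (-14.0562) × (61.8/3632.65) = -0.23912…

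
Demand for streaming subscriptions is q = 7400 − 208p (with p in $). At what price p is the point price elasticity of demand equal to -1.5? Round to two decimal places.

Ed = −208p/(7400 − 208p). Set this equal to -1.5:
208p = 1.5·(7400 − 208p) ⇒ 208p(1 + 1.5) = 1.5·7400
p = 1.5·7400 / (208·2.5) = 21.3461…

21.35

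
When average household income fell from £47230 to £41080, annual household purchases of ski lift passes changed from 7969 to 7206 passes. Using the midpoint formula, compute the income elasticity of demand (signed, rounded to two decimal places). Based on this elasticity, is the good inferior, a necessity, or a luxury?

%ΔQ = (7206 − 7969)/[( 7969 + 7206)/2] = -763/7587.5 = -0.100560…
%ΔIncome = (41080 − 47230)/[( 47230 + 41080)/2] = -6150/44155 = -0.139282…
E_income = (-763/7587.5) / (-6150/44155) = 0.7219…
0 < E_income < 1 ⇒ normal good, necessity.

0.72; necessity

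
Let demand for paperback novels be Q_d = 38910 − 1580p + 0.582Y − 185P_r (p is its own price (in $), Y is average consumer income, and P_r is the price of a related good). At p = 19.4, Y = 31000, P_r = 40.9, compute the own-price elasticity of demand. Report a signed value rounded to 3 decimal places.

At the given values, Q_d = 38910 − 1580(19.4) + 0.582(31000) − 185(40.9) = 18733.5.
∂Q_d/∂p = −1580.
E = (-1580) × (19.4/18733.5) = -1.63621…

-1.636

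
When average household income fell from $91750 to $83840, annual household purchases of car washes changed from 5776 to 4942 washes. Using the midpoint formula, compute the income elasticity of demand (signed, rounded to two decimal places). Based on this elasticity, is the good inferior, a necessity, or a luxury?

1.73; luxury

%ΔQ = (4942 − 5776)/[( 5776 + 4942)/2] = -834/5359 = -0.155626…
%ΔIncome = (83840 − 91750)/[( 91750 + 83840)/2] = -7910/87795 = -0.090096…
E_income = (-834/5359) / (-7910/87795) = 1.7273…
E_income > 1 ⇒ normal good, luxury.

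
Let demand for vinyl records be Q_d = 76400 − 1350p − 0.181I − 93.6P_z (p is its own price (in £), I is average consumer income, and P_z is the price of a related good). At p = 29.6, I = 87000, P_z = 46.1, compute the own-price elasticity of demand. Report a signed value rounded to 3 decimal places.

At the given values, Q_d = 76400 − 1350(29.6) − 0.181(87000) − 93.6(46.1) = 16378.04.
∂Q_d/∂p = −1350.
E = (-1350) × (29.6/16378.04) = -2.43985…

-2.440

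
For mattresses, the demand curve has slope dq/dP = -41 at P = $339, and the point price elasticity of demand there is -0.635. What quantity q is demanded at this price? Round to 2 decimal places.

21888.19

Ed = (dq/dP)·(P/q) ⇒ q = (dq/dP)·P/Ed = (-41)·339/(-0.635) = 21888.1889…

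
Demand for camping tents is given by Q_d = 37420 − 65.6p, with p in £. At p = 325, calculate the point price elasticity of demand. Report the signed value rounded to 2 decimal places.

dQ_d/dp = −65.6. At p = 325, Q_d = 37420 − 65.6(325) = 16100.
Ed = (dQ_d/dp)·(p/Q_d) = −65.6 × (325/16100) = -1.3242…

-1.32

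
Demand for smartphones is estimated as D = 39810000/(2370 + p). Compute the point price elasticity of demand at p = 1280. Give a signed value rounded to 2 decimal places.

dD/dp = −39810000/(2370 + p)² = -2.98818. At p = 1280, D = 10906.8.
Ed = (dD/dp)·(p/D) = (-2.98818) × (1280/10906.8) = -0.3506…

-0.35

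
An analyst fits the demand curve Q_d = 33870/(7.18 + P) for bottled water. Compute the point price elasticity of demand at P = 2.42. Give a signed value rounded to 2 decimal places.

-0.25

dQ_d/dP = −33870/(7.18 + P)² = -367.513. At P = 2.42, Q_d = 3528.12.
Ed = (dQ_d/dP)·(P/Q_d) = (-367.513) × (2.42/3528.12) = -0.2520…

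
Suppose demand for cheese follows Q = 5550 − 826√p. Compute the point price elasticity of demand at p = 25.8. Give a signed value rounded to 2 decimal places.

dQ/dp = −826/(2√p) = -81.3093. At p = 25.8, Q = 1354.44.
Ed = (dQ/dp)·(p/Q) = (-81.3093) × (25.8/1354.44) = -1.5488…

-1.55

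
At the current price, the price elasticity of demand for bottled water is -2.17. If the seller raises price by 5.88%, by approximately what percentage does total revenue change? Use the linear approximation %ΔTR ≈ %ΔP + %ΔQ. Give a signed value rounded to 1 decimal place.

-6.9%

%ΔQ ≈ Ed × %ΔP = (-2.17) × (+5.88%) = -12.7596%
%ΔTR ≈ %ΔP + %ΔQ = (+5.88%) + (-12.7596%) = -6.8796%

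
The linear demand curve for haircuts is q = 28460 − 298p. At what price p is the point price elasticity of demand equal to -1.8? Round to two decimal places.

61.40

Ed = −298p/(28460 − 298p). Set this equal to -1.8:
298p = 1.8·(28460 − 298p) ⇒ 298p(1 + 1.8) = 1.8·28460
p = 1.8·28460 / (298·2.8) = 61.3950…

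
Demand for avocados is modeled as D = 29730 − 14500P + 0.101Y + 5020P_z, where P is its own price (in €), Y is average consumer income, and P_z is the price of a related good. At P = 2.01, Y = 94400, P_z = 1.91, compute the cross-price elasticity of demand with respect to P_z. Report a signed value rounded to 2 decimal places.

At the given values, D = 29730 − 14500(2.01) + 0.101(94400) + 5020(1.91) = 19707.6.
∂D/∂P_z = 5020.
E = (5020) × (1.91/19707.6) = 0.4865…

0.49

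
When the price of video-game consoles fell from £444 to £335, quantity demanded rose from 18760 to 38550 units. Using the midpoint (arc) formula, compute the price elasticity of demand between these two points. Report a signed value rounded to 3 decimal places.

%ΔQ = (38550 − 18760) / [(18760 + 38550)/2] = 19790/28655 = 0.690629…
%ΔP = (335 − 444) / [(444 + 335)/2] = -109/389.5 = -0.279845…
Arc Ed = %ΔQ / %ΔP = (19790/28655) / (-109/389.5) = -2.46789…

-2.468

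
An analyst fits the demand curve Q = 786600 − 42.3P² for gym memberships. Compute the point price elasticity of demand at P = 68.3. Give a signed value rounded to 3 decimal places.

dQ/dP = −2·42.3·P = -5778.18. At P = 68.3, Q = 589275.153.
Ed = (dQ/dP)·(P/Q) = (-5778.18) × (68.3/589275.153) = -0.66972…

-0.670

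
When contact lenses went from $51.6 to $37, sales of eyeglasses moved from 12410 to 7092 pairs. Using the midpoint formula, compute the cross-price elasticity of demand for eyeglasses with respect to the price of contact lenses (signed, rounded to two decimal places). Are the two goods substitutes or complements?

1.65; substitutes

%ΔQ_{eyeglasses} = (7092 − 12410)/avg = -5318/9751 = -0.545379…
%ΔP_{contact lenses} = (37 − 51.6)/avg = -14.6/44.3 = -0.329571…
E_cross = (-5318/9751) / (-14.6/44.3) = 1.6548…
E_cross > 0 ⇒ the goods are substitutes.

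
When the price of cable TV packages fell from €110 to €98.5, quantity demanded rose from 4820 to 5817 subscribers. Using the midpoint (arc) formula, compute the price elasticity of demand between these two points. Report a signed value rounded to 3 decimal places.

-1.699

%ΔQ = (5817 − 4820) / [(4820 + 5817)/2] = 997/5318.5 = 0.187458…
%ΔP = (98.5 − 110) / [(110 + 98.5)/2] = -11.5/104.25 = -0.110311…
Arc Ed = %ΔQ / %ΔP = (997/5318.5) / (-11.5/104.25) = -1.69935…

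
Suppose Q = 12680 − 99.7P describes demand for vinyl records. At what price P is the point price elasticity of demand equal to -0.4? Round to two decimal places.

36.34

Ed = −99.7P/(12680 − 99.7P). Set this equal to -0.4:
99.7P = 0.4·(12680 − 99.7P) ⇒ 99.7P(1 + 0.4) = 0.4·12680
P = 0.4·12680 / (99.7·1.4) = 36.3375…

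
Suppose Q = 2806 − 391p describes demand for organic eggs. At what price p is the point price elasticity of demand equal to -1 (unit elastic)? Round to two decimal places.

Ed = −391p/(2806 − 391p). Set this equal to -1:
391p = 1·(2806 − 391p) ⇒ 391p(1 + 1) = 1·2806
p = 1·2806 / (391·2) = 3.5882…

3.59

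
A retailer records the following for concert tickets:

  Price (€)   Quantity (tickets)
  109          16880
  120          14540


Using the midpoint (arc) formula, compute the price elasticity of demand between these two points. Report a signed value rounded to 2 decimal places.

-1.55

%ΔQ = (14540 − 16880) / [(16880 + 14540)/2] = -2340/15710 = -0.148949…
%ΔP = (120 − 109) / [(109 + 120)/2] = 11/114.5 = 0.096069…
Arc Ed = %ΔQ / %ΔP = (-2340/15710) / (11/114.5) = -1.5504…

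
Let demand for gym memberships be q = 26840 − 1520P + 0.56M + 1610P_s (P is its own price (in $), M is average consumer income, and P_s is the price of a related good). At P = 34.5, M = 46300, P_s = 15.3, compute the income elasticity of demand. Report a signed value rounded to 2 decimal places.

At the given values, q = 26840 − 1520(34.5) + 0.56(46300) + 1610(15.3) = 24961.
∂q/∂M = 0.56.
E = (0.56) × (46300/24961) = 1.0387…

1.04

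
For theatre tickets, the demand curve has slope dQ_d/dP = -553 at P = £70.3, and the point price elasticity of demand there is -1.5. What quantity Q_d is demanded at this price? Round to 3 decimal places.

Ed = (dQ_d/dP)·(P/Q_d) ⇒ Q_d = (dQ_d/dP)·P/Ed = (-553)·70.3/(-1.5) = 25917.26666…

25917.267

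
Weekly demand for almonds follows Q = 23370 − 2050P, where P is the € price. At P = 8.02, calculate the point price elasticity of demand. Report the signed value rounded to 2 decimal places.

-2.37

dQ/dP = −2050. At P = 8.02, Q = 23370 − 2050(8.02) = 6929.
Ed = (dQ/dP)·(P/Q) = −2050 × (8.02/6929) = -2.3727…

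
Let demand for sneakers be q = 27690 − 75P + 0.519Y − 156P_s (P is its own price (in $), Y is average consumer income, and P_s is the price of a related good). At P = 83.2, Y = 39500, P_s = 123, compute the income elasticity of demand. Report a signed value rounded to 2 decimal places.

0.90

At the given values, q = 27690 − 75(83.2) + 0.519(39500) − 156(123) = 22762.5.
∂q/∂Y = 0.519.
E = (0.519) × (39500/22762.5) = 0.9006…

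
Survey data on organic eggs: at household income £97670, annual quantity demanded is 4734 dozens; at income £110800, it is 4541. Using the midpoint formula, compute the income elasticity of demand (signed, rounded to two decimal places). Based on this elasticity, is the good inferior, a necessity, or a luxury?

-0.33; inferior

%ΔQ = (4541 − 4734)/[( 4734 + 4541)/2] = -193/4637.5 = -0.041617…
%ΔIncome = (110800 − 97670)/[( 97670 + 110800)/2] = 13130/104235 = 0.125965…
E_income = (-193/4637.5) / (13130/104235) = -0.3303…
E_income < 0 ⇒ inferior good.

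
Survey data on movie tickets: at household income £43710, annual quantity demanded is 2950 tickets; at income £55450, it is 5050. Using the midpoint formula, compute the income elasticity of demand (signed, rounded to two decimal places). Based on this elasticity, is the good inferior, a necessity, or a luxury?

%ΔQ = (5050 − 2950)/[( 2950 + 5050)/2] = 2100/4000 = 0.525
%ΔIncome = (55450 − 43710)/[( 43710 + 55450)/2] = 11740/49580 = 0.236789…
E_income = (2100/4000) / (11740/49580) = 2.2171…
E_income > 1 ⇒ normal good, luxury.

2.22; luxury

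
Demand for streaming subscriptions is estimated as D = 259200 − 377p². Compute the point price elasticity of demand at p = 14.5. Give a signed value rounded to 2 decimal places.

dD/dp = −2·377·p = -10933. At p = 14.5, D = 179935.75.
Ed = (dD/dp)·(p/D) = (-10933) × (14.5/179935.75) = -0.8810…

-0.88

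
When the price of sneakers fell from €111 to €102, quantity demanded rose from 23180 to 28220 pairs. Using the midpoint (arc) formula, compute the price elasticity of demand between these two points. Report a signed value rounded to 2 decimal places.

-2.32

%ΔQ = (28220 − 23180) / [(23180 + 28220)/2] = 5040/25700 = 0.196108…
%ΔP = (102 − 111) / [(111 + 102)/2] = -9/106.5 = -0.084507…
Arc Ed = %ΔQ / %ΔP = (5040/25700) / (-9/106.5) = -2.3206…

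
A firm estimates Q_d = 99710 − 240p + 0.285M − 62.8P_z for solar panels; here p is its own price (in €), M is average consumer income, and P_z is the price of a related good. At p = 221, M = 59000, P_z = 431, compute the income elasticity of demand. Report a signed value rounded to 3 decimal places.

At the given values, Q_d = 99710 − 240(221) + 0.285(59000) − 62.8(431) = 36418.2.
∂Q_d/∂M = 0.285.
E = (0.285) × (59000/36418.2) = 0.46171…

0.462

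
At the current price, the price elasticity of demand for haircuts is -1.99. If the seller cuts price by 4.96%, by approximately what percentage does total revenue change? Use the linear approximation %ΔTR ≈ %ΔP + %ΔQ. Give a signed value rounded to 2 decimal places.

+4.91%

%ΔQ ≈ Ed × %ΔP = (-1.99) × (-4.96%) = +9.8704%
%ΔTR ≈ %ΔP + %ΔQ = (-4.96%) + (+9.8704%) = +4.9104%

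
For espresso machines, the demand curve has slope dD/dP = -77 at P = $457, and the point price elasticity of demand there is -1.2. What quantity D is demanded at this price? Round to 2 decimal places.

Ed = (dD/dP)·(P/D) ⇒ D = (dD/dP)·P/Ed = (-77)·457/(-1.2) = 29324.1666…

29324.17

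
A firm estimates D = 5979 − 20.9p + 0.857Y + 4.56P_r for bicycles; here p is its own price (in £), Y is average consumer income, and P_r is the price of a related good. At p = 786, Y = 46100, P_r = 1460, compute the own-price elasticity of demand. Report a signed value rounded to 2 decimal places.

At the given values, D = 5979 − 20.9(786) + 0.857(46100) + 4.56(1460) = 35716.9.
∂D/∂p = −20.9.
E = (-20.9) × (786/35716.9) = -0.4599…

-0.46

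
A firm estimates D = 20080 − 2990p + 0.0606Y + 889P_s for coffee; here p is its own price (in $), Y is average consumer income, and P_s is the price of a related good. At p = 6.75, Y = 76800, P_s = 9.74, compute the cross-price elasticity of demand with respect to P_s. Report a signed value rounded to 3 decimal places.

At the given values, D = 20080 − 2990(6.75) + 0.0606(76800) + 889(9.74) = 13210.44.
∂D/∂P_s = 889.
E = (889) × (9.74/13210.44) = 0.65545…

0.655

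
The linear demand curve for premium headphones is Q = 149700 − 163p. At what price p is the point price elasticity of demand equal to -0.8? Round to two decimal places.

408.18

Ed = −163p/(149700 − 163p). Set this equal to -0.8:
163p = 0.8·(149700 − 163p) ⇒ 163p(1 + 0.8) = 0.8·149700
p = 0.8·149700 / (163·1.8) = 408.1799…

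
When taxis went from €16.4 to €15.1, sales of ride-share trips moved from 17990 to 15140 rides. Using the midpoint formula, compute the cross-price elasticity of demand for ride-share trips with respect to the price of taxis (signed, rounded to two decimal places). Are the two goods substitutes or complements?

2.08; substitutes

%ΔQ_{ride-share trips} = (15140 − 17990)/avg = -2850/16565 = -0.172049…
%ΔP_{taxis} = (15.1 − 16.4)/avg = -1.3/15.75 = -0.082539…
E_cross = (-2850/16565) / (-1.3/15.75) = 2.0844…
E_cross > 0 ⇒ the goods are substitutes.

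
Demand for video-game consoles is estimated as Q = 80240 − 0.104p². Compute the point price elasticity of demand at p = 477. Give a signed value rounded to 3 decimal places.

-0.836

dQ/dp = −2·0.104·p = -99.216. At p = 477, Q = 56576.984.
Ed = (dQ/dp)·(p/Q) = (-99.216) × (477/56576.984) = -0.83648…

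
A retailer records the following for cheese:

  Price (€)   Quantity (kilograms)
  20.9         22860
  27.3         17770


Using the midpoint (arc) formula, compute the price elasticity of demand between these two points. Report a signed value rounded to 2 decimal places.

%ΔQ = (17770 − 22860) / [(22860 + 17770)/2] = -5090/20315 = -0.250553…
%ΔP = (27.3 − 20.9) / [(20.9 + 27.3)/2] = 6.4/24.1 = 0.265560…
Arc Ed = %ΔQ / %ΔP = (-5090/20315) / (6.4/24.1) = -0.9434…

-0.94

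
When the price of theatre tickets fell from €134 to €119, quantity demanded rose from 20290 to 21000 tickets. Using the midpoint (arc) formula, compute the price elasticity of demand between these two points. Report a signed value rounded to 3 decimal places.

%ΔQ = (21000 − 20290) / [(20290 + 21000)/2] = 710/20645 = 0.034390…
%ΔP = (119 − 134) / [(134 + 119)/2] = -15/126.5 = -0.118577…
Arc Ed = %ΔQ / %ΔP = (710/20645) / (-15/126.5) = -0.29002…

-0.290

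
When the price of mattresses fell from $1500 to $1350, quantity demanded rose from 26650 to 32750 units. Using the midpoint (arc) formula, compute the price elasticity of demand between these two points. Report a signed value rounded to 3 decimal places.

-1.951

%ΔQ = (32750 − 26650) / [(26650 + 32750)/2] = 6100/29700 = 0.205387…
%ΔP = (1350 − 1500) / [(1500 + 1350)/2] = -150/1425 = -0.105263…
Arc Ed = %ΔQ / %ΔP = (6100/29700) / (-150/1425) = -1.95117…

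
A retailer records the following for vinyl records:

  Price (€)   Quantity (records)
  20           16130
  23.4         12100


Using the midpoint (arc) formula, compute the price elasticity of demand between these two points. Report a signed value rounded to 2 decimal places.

-1.82

%ΔQ = (12100 − 16130) / [(16130 + 12100)/2] = -4030/14115 = -0.285511…
%ΔP = (23.4 − 20) / [(20 + 23.4)/2] = 3.4/21.7 = 0.156682…
Arc Ed = %ΔQ / %ΔP = (-4030/14115) / (3.4/21.7) = -1.8222…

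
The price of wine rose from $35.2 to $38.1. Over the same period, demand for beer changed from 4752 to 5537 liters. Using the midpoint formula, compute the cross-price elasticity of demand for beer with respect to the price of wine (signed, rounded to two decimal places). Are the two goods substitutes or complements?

%ΔQ_{beer} = (5537 − 4752)/avg = 785/5144.5 = 0.152590…
%ΔP_{wine} = (38.1 − 35.2)/avg = 2.9/36.65 = 0.079126…
E_cross = (785/5144.5) / (2.9/36.65) = 1.9284…
E_cross > 0 ⇒ the goods are substitutes.

1.93; substitutes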